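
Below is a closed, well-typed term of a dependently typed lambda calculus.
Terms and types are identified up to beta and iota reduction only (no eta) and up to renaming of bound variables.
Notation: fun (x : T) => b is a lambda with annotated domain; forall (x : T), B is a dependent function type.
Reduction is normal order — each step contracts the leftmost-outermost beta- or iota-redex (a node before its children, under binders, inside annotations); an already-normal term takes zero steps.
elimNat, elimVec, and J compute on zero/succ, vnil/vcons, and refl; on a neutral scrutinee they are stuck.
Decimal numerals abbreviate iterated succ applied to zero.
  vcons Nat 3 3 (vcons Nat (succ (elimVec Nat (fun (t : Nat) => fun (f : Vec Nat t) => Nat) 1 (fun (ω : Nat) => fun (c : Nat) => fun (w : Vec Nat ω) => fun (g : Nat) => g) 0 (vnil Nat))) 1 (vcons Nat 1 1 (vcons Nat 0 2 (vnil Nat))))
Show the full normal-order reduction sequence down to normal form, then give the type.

normal-order reduction:
  vcons Nat 3 3 (vcons Nat (succ (elimVec Nat (fun (t : Nat) => fun (f : Vec Nat t) => Nat) 1 (fun (ω : Nat) => fun (c : Nat) => fun (w : Vec Nat ω) => fun (g : Nat) => g) 0 (vnil Nat))) 1 (vcons Nat 1 1 (vcons Nat 0 2 (vnil Nat))))
  ~> vcons Nat 3 3 (vcons Nat 2 1 (vcons Nat 1 1 (vcons Nat 0 2 (vnil Nat))))
type:
  Vec Nat 4


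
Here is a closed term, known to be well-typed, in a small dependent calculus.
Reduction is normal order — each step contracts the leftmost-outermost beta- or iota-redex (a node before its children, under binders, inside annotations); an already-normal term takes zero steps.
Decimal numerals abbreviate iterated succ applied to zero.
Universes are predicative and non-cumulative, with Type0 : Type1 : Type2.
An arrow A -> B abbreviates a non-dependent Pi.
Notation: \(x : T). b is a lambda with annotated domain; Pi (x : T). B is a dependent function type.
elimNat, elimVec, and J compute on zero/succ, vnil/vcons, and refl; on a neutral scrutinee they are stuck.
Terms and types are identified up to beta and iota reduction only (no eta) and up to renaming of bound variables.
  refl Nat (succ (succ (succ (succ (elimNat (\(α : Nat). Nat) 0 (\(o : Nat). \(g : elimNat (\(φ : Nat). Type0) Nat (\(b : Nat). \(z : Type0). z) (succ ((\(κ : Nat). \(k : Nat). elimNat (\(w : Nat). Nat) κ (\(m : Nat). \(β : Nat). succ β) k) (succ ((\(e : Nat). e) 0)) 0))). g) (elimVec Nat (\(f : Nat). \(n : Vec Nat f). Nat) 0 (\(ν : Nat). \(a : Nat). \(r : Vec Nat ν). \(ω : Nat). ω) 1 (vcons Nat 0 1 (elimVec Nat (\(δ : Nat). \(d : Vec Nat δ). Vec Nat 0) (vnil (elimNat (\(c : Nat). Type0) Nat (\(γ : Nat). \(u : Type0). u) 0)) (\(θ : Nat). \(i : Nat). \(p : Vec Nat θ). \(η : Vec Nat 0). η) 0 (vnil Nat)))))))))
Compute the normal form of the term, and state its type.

normal form:
  refl Nat 4
type:
  Eq Nat 4 4


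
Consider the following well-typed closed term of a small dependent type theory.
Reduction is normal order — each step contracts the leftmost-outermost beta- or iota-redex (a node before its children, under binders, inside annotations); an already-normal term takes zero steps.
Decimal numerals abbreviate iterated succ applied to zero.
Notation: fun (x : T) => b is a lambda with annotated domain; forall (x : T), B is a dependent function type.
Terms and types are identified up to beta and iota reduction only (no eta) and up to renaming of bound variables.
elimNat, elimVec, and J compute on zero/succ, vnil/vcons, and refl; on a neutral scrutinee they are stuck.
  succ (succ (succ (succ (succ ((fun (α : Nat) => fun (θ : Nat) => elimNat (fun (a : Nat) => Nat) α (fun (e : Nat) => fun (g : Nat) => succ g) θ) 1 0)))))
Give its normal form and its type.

reduced normal form:
  6
type:
  Nat
observation: the first redex contracted is a beta-redex; the normal form is reached in 3 normal-order steps.


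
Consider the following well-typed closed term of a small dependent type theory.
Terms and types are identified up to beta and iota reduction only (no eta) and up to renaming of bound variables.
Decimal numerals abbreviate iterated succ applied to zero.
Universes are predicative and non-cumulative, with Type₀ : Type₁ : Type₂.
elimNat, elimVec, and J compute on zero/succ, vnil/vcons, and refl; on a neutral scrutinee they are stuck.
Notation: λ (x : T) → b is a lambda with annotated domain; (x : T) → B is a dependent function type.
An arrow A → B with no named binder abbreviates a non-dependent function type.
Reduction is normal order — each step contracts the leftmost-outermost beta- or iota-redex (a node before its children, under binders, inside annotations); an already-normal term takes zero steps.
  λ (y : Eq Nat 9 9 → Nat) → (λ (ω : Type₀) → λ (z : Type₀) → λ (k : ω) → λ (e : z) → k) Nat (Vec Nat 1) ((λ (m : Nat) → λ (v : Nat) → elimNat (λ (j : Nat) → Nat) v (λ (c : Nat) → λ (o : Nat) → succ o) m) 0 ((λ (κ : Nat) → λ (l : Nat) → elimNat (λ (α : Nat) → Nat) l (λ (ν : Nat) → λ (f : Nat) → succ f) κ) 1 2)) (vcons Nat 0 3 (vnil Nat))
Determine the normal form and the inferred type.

resulting normal form:
  λ (y : Eq Nat 9 9 → Nat) → 3
inferred type:
  (Eq Nat 9 9 → Nat) → Nat


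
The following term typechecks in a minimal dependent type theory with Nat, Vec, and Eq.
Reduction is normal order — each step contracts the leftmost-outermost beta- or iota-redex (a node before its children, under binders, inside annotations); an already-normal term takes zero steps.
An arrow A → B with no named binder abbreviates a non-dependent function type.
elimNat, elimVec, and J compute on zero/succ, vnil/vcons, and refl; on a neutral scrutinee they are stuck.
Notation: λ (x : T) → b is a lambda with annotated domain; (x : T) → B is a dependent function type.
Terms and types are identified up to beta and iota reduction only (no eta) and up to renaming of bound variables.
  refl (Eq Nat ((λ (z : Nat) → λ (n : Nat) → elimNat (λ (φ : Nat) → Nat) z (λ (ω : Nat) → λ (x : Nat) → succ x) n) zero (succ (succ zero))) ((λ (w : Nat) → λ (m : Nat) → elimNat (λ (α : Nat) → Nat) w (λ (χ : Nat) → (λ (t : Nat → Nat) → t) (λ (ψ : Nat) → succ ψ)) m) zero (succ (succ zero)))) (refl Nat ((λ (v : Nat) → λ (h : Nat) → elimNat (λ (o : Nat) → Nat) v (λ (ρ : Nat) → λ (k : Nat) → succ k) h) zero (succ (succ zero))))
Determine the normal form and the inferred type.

resulting normal form:
  refl (Eq Nat (succ (succ zero)) (succ (succ zero))) (refl Nat (succ (succ zero)))
the term's type:
  Eq (Eq Nat (succ (succ zero)) (succ (succ zero))) (refl Nat (succ (succ zero))) (refl Nat (succ (succ zero)))


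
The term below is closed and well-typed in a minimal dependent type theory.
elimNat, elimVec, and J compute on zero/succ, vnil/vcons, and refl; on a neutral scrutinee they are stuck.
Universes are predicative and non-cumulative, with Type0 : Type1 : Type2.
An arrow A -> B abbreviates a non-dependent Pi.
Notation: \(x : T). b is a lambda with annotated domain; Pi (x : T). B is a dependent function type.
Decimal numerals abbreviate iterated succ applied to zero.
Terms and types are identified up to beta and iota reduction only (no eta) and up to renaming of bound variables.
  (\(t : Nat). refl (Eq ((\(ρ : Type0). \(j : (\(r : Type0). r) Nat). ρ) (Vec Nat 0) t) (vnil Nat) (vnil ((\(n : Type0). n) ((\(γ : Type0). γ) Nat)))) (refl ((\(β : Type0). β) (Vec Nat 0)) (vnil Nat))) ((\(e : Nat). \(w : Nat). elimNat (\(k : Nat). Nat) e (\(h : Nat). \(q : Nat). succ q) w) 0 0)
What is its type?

type:
  Eq (Eq (Vec Nat 0) (vnil Nat) (vnil Nat)) (refl (Vec Nat 0) (vnil Nat)) (refl (Vec Nat 0) (vnil Nat))


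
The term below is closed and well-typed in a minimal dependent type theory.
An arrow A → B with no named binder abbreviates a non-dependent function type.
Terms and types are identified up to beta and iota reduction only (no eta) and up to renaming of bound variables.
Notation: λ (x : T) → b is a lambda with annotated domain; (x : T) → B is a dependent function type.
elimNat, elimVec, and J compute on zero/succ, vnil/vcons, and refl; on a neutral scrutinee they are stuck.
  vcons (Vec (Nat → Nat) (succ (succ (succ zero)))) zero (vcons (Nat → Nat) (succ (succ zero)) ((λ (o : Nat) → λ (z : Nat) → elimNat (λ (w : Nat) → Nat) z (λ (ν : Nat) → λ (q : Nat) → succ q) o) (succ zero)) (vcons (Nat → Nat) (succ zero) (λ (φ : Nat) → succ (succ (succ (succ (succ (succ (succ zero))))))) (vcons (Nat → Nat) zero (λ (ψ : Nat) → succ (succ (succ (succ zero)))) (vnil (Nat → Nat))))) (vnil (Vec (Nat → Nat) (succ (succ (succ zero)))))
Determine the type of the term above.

inferred type:
  Vec (Vec (Nat → Nat) (succ (succ (succ zero)))) (succ zero)


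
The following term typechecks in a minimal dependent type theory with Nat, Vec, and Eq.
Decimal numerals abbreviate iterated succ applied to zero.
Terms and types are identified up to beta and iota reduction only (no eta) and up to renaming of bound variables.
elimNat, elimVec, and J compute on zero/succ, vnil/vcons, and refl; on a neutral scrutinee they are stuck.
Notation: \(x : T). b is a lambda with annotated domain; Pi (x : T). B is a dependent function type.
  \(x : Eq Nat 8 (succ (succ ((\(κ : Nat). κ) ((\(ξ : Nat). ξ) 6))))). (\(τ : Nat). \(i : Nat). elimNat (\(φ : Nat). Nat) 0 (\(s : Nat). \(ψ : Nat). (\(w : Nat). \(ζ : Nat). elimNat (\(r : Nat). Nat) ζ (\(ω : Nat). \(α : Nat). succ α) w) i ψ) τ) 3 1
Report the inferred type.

type:
  Pi (x : Eq Nat 8 8). Nat


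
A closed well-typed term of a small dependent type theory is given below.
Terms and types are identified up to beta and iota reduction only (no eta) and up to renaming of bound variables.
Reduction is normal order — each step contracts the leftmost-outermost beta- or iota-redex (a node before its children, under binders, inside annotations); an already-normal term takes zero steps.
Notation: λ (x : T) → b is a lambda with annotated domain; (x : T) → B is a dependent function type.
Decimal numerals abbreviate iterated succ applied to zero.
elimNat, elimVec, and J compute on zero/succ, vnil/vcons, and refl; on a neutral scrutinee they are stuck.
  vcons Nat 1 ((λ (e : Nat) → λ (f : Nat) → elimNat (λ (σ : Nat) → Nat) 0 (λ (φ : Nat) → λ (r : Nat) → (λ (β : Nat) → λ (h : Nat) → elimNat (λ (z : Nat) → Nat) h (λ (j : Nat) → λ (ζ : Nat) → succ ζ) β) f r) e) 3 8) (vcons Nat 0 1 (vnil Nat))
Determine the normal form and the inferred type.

reduced normal form:
  vcons Nat 1 24 (vcons Nat 0 1 (vnil Nat))
the term's type:
  Vec Nat 2
observation: the leftmost-outermost redex is a beta-redex, and normalization takes 93 steps.


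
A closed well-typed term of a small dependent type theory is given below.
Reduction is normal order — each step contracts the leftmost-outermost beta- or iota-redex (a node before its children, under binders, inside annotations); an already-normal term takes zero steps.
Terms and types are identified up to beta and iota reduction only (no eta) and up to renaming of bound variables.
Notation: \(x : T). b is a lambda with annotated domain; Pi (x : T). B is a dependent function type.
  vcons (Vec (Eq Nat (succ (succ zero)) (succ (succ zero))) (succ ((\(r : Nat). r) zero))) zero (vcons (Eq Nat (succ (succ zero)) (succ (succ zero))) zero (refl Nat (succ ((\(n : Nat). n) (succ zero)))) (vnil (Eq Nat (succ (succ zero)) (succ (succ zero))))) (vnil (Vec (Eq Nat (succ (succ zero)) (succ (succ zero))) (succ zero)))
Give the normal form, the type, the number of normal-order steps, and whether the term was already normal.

resulting normal form:
  vcons (Vec (Eq Nat (succ (succ zero)) (succ (succ zero))) (succ zero)) zero (vcons (Eq Nat (succ (succ zero)) (succ (succ zero))) zero (refl Nat (succ (succ zero))) (vnil (Eq Nat (succ (succ zero)) (succ (succ zero))))) (vnil (Vec (Eq Nat (succ (succ zero)) (succ (succ zero))) (succ zero)))
inferred type:
  Vec (Vec (Eq Nat (succ (succ zero)) (succ (succ zero))) (succ zero)) (succ zero)
normal-order step count: 2
started in normal form: no
first contracted redex: a beta-redex


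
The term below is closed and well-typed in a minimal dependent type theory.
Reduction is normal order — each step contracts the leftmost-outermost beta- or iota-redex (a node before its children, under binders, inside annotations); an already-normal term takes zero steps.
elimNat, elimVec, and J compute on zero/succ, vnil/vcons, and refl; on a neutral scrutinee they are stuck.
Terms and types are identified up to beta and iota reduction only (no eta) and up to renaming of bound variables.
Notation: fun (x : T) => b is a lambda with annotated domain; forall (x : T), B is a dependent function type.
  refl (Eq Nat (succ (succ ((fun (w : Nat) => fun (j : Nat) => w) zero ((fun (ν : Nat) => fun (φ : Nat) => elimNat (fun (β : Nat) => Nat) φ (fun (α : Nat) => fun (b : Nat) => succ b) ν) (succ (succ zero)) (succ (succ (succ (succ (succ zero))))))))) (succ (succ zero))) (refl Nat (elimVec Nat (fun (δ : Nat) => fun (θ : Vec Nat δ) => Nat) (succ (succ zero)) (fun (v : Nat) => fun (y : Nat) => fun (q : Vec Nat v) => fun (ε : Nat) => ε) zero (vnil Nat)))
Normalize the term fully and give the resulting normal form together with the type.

resulting normal form:
  refl (Eq Nat (succ (succ zero)) (succ (succ zero))) (refl Nat (succ (succ zero)))
the term's type:
  Eq (Eq Nat (succ (succ zero)) (succ (succ zero))) (refl Nat (succ (succ zero))) (refl Nat (succ (succ zero)))
observation: the first redex contracted is a beta-redex; the normal form is reached in 3 normal-order steps.


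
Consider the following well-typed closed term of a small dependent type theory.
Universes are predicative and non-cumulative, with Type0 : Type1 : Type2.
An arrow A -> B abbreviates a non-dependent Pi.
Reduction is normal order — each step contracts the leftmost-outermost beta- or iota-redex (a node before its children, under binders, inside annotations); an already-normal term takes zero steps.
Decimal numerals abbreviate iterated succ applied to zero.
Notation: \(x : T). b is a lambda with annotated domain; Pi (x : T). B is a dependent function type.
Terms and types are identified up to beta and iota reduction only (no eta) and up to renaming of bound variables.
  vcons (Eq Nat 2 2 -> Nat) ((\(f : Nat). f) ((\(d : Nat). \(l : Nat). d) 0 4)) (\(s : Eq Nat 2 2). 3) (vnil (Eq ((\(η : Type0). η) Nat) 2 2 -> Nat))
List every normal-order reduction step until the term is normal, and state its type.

normal-order reduction:
  vcons (Eq Nat 2 2 -> Nat) ((\(f : Nat). f) ((\(d : Nat). \(l : Nat). d) 0 4)) (\(s : Eq Nat 2 2). 3) (vnil (Eq ((\(η : Type0). η) Nat) 2 2 -> Nat))
  ~> vcons (Eq Nat 2 2 -> Nat) ((\(f : Nat). \(d : Nat). f) 0 4) (\(l : Eq Nat 2 2). 3) (vnil (Eq ((\(s : Type0). s) Nat) 2 2 -> Nat))
  ~> vcons (Eq Nat 2 2 -> Nat) ((\(f : Nat). 0) 4) (\(d : Eq Nat 2 2). 3) (vnil (Eq ((\(l : Type0). l) Nat) 2 2 -> Nat))
  ~> vcons (Eq Nat 2 2 -> Nat) 0 (\(f : Eq Nat 2 2). 3) (vnil (Eq ((\(d : Type0). d) Nat) 2 2 -> Nat))
  ~> vcons (Eq Nat 2 2 -> Nat) 0 (\(f : Eq Nat 2 2). 3) (vnil (Eq Nat 2 2 -> Nat))
inferred type:
  Vec (Eq Nat 2 2 -> Nat) 1


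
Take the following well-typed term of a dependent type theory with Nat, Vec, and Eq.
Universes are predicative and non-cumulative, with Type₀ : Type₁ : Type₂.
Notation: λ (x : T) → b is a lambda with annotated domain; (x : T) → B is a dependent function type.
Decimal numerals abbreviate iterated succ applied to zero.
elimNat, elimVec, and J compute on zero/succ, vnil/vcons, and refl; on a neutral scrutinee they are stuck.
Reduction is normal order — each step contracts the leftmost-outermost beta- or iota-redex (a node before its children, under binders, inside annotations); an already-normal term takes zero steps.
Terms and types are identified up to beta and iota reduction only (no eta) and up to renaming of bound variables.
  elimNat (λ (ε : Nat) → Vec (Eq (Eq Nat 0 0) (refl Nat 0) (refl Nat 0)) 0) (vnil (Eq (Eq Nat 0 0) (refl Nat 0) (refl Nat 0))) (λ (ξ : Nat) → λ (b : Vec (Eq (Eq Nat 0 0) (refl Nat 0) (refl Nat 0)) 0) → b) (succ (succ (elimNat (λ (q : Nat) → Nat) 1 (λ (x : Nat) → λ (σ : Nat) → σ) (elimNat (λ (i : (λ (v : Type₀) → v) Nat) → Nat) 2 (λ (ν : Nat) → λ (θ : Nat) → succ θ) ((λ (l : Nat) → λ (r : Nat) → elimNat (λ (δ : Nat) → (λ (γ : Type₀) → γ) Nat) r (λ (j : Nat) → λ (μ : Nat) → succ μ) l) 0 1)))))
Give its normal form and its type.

reduced normal form:
  vnil (Eq (Eq Nat 0 0) (refl Nat 0) (refl Nat 0))
the term's type:
  Vec (Eq (Eq Nat 0 0) (refl Nat 0) (refl Nat 0)) 0
observation: the term reaches its normal form after 28 normal-order steps.


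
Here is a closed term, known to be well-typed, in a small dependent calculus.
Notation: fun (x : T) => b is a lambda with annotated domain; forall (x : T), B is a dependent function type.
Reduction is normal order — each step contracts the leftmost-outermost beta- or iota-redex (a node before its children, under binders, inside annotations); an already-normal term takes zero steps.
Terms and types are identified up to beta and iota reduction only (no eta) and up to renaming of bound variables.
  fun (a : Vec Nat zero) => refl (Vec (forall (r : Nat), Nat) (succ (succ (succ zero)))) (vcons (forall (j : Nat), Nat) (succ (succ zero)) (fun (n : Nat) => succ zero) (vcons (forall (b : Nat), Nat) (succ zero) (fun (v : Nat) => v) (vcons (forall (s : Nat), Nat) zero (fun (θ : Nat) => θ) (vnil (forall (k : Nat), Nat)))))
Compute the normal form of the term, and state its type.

resulting normal form:
  fun (a : Vec Nat zero) => refl (Vec (forall (r : Nat), Nat) (succ (succ (succ zero)))) (vcons (forall (j : Nat), Nat) (succ (succ zero)) (fun (n : Nat) => succ zero) (vcons (forall (b : Nat), Nat) (succ zero) (fun (v : Nat) => v) (vcons (forall (s : Nat), Nat) zero (fun (θ : Nat) => θ) (vnil (forall (k : Nat), Nat)))))
the term's type:
  forall (a : Vec Nat zero), Eq (Vec (forall (r : Nat), Nat) (succ (succ (succ zero)))) (vcons (forall (j : Nat), Nat) (succ (succ zero)) (fun (n : Nat) => succ zero) (vcons (forall (b : Nat), Nat) (succ zero) (fun (v : Nat) => v) (vcons (forall (s : Nat), Nat) zero (fun (θ : Nat) => θ) (vnil (forall (k : Nat), Nat))))) (vcons (forall (γ : Nat), Nat) (succ (succ zero)) (fun (ν : Nat) => succ zero) (vcons (forall (h : Nat), Nat) (succ zero) (fun (g : Nat) => g) (vcons (forall (e : Nat), Nat) zero (fun (ε : Nat) => ε) (vnil (forall (ρ : Nat), Nat)))))
observation: no redex remains anywhere in the term; it is its own normal form.


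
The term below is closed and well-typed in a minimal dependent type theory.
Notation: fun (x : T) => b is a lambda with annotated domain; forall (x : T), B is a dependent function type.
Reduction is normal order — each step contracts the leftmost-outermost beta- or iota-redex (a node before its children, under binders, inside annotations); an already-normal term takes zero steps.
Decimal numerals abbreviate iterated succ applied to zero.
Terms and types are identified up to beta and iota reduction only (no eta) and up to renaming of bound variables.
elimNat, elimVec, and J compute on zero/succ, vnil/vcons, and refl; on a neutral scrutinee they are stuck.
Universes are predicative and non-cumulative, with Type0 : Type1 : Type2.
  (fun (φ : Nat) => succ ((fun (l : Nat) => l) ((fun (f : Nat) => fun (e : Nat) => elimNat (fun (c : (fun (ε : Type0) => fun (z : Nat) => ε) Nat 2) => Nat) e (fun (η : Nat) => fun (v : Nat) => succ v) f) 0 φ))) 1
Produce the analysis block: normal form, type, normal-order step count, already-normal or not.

reduced normal form:
  2
the term's type:
  Nat
reduction steps (normal order): 5
started in normal form: no
first redex: a beta-redex


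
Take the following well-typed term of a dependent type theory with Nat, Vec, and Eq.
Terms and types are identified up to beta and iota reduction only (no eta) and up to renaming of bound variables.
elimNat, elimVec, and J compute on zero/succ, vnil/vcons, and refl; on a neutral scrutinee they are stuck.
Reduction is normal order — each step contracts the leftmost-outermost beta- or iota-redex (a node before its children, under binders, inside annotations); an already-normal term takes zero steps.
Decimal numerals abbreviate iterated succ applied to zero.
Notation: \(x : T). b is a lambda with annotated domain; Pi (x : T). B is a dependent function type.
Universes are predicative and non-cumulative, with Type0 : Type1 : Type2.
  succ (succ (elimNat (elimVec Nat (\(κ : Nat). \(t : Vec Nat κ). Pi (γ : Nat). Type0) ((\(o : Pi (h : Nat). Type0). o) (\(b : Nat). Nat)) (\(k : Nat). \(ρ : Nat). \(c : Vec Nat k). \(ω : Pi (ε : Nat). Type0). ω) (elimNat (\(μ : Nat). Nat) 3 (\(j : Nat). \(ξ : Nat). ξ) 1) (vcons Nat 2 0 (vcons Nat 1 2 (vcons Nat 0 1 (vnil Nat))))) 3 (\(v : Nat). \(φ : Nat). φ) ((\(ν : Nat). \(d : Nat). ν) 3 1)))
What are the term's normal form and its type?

resulting normal form:
  5
the term's type:
  Nat
observation: normalization takes exactly 29 steps under the normal-order strategy.


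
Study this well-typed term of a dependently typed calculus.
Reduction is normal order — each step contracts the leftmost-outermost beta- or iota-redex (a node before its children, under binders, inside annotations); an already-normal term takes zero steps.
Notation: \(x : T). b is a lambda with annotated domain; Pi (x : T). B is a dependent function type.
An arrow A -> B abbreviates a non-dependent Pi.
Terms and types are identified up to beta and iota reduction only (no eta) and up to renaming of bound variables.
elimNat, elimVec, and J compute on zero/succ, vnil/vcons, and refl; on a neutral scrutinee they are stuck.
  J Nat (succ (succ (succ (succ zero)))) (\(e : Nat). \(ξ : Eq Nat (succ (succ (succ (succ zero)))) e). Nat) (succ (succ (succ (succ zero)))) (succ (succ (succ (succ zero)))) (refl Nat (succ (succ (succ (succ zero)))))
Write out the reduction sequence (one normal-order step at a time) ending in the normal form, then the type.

normal-order reduction sequence:
  J Nat (succ (succ (succ (succ zero)))) (\(e : Nat). \(ξ : Eq Nat (succ (succ (succ (succ zero)))) e). Nat) (succ (succ (succ (succ zero)))) (succ (succ (succ (succ zero)))) (refl Nat (succ (succ (succ (succ zero)))))
  ~> succ (succ (succ (succ zero)))
the term's type:
  Nat


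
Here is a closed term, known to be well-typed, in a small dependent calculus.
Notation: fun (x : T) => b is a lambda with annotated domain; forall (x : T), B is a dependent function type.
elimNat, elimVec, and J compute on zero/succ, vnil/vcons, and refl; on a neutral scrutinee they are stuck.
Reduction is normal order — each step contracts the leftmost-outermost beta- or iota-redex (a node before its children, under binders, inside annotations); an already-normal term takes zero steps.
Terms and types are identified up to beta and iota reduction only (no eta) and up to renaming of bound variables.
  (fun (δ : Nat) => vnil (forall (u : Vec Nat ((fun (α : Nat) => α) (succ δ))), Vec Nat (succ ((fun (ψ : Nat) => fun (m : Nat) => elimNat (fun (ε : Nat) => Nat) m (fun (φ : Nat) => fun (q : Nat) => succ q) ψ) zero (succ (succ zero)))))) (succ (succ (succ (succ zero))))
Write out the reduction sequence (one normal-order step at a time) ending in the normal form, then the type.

normal-order reduction sequence:
  (fun (δ : Nat) => vnil (forall (u : Vec Nat ((fun (α : Nat) => α) (succ δ))), Vec Nat (succ ((fun (ψ : Nat) => fun (m : Nat) => elimNat (fun (ε : Nat) => Nat) m (fun (φ : Nat) => fun (q : Nat) => succ q) ψ) zero (succ (succ zero)))))) (succ (succ (succ (succ zero))))
  ~> vnil (forall (δ : Vec Nat ((fun (u : Nat) => u) (succ (succ (succ (succ (succ zero))))))), Vec Nat (succ ((fun (α : Nat) => fun (ψ : Nat) => elimNat (fun (m : Nat) => Nat) ψ (fun (ε : Nat) => fun (φ : Nat) => succ φ) α) zero (succ (succ zero)))))
  ~> vnil (forall (δ : Vec Nat (succ (succ (succ (succ (succ zero)))))), Vec Nat (succ ((fun (u : Nat) => fun (α : Nat) => elimNat (fun (ψ : Nat) => Nat) α (fun (m : Nat) => fun (ε : Nat) => succ ε) u) zero (succ (succ zero)))))
  ~> vnil (forall (δ : Vec Nat (succ (succ (succ (succ (succ zero)))))), Vec Nat (succ ((fun (u : Nat) => elimNat (fun (α : Nat) => Nat) u (fun (ψ : Nat) => fun (m : Nat) => succ m) zero) (succ (succ zero)))))
  ~> vnil (forall (δ : Vec Nat (succ (succ (succ (succ (succ zero)))))), Vec Nat (succ (elimNat (fun (u : Nat) => Nat) (succ (succ zero)) (fun (α : Nat) => fun (ψ : Nat) => succ ψ) zero)))
  ~> vnil (forall (δ : Vec Nat (succ (succ (succ (succ (succ zero)))))), Vec Nat (succ (succ (succ zero))))
type:
  Vec (forall (δ : Vec Nat (succ (succ (succ (succ (succ zero)))))), Vec Nat (succ (succ (succ zero)))) zero


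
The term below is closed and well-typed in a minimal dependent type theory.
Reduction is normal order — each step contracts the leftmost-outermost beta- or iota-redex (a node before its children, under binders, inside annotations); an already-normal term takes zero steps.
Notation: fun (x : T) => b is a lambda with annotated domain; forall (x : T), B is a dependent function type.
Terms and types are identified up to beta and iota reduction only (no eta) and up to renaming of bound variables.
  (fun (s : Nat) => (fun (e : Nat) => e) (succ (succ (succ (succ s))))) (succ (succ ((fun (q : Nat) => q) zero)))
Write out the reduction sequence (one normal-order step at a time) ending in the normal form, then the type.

normal-order reduction:
  (fun (s : Nat) => (fun (e : Nat) => e) (succ (succ (succ (succ s))))) (succ (succ ((fun (q : Nat) => q) zero)))
  ~> (fun (s : Nat) => s) (succ (succ (succ (succ (succ (succ ((fun (e : Nat) => e) zero)))))))
  ~> succ (succ (succ (succ (succ (succ ((fun (s : Nat) => s) zero))))))
  ~> succ (succ (succ (succ (succ (succ zero)))))
type:
  Nat


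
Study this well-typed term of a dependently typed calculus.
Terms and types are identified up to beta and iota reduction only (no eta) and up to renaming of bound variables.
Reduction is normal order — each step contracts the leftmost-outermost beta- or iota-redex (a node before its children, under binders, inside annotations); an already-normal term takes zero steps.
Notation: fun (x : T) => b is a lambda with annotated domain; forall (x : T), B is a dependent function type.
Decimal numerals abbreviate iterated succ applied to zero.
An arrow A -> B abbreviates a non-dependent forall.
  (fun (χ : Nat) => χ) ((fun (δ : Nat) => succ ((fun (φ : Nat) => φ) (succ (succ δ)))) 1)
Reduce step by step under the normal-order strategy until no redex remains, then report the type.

normal-order reduction:
  (fun (χ : Nat) => χ) ((fun (δ : Nat) => succ ((fun (φ : Nat) => φ) (succ (succ δ)))) 1)
  ~> (fun (χ : Nat) => succ ((fun (δ : Nat) => δ) (succ (succ χ)))) 1
  ~> succ ((fun (χ : Nat) => χ) 3)
  ~> 4
the term's type:
  Nat


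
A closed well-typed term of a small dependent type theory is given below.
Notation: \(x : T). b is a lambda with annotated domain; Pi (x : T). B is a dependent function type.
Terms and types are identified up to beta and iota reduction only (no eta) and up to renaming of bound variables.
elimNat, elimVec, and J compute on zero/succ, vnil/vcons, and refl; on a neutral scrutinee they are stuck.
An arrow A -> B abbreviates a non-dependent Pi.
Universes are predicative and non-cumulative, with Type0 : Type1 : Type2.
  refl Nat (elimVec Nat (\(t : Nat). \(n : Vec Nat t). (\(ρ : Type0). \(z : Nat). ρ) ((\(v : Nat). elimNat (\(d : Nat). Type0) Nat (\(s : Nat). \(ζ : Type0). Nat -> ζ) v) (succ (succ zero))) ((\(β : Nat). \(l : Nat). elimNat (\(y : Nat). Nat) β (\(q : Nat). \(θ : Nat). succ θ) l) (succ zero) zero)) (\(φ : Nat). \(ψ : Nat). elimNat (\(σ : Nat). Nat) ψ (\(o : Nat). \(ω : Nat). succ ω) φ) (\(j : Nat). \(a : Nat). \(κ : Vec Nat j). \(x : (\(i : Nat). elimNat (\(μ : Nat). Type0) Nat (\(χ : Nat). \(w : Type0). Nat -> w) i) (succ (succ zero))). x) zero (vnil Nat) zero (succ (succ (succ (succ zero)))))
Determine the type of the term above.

the term's type:
  Eq Nat (succ (succ (succ (succ zero)))) (succ (succ (succ (succ zero))))


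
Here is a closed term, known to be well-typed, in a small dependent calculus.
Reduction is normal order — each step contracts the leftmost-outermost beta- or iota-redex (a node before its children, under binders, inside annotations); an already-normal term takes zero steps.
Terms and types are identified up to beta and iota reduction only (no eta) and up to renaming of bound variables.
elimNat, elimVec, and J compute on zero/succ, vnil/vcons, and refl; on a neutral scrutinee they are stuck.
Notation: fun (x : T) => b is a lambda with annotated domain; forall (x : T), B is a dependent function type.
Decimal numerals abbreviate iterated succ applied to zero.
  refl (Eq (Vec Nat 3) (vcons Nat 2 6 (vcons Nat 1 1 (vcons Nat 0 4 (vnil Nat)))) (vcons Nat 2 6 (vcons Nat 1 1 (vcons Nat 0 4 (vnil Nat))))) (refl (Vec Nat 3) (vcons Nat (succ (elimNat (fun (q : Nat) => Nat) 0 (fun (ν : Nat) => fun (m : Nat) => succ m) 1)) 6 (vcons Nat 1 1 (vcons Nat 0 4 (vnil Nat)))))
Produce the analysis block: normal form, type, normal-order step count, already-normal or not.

normal form:
  refl (Eq (Vec Nat 3) (vcons Nat 2 6 (vcons Nat 1 1 (vcons Nat 0 4 (vnil Nat)))) (vcons Nat 2 6 (vcons Nat 1 1 (vcons Nat 0 4 (vnil Nat))))) (refl (Vec Nat 3) (vcons Nat 2 6 (vcons Nat 1 1 (vcons Nat 0 4 (vnil Nat)))))
inferred type:
  Eq (Eq (Vec Nat 3) (vcons Nat 2 6 (vcons Nat 1 1 (vcons Nat 0 4 (vnil Nat)))) (vcons Nat 2 6 (vcons Nat 1 1 (vcons Nat 0 4 (vnil Nat))))) (refl (Vec Nat 3) (vcons Nat 2 6 (vcons Nat 1 1 (vcons Nat 0 4 (vnil Nat))))) (refl (Vec Nat 3) (vcons Nat 2 6 (vcons Nat 1 1 (vcons Nat 0 4 (vnil Nat)))))
steps to reach normal form (normal order): 4
started in normal form: no
first redex: an elimNat iota-redex


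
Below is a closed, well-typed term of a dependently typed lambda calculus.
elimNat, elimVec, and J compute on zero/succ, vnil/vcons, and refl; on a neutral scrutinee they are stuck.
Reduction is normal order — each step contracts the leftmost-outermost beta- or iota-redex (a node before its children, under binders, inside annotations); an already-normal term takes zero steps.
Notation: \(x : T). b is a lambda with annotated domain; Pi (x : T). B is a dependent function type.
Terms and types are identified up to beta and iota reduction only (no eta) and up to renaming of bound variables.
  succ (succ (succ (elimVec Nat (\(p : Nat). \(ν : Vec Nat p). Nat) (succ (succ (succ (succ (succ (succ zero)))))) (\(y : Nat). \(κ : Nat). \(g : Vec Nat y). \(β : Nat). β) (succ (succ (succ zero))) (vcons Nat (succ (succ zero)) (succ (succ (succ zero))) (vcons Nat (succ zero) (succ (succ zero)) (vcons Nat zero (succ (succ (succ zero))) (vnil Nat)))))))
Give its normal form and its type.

normal form:
  succ (succ (succ (succ (succ (succ (succ (succ (succ zero))))))))
inferred type:
  Nat
observation: 16 normal-order steps normalize the term, beginning with an elimVec iota-redex.


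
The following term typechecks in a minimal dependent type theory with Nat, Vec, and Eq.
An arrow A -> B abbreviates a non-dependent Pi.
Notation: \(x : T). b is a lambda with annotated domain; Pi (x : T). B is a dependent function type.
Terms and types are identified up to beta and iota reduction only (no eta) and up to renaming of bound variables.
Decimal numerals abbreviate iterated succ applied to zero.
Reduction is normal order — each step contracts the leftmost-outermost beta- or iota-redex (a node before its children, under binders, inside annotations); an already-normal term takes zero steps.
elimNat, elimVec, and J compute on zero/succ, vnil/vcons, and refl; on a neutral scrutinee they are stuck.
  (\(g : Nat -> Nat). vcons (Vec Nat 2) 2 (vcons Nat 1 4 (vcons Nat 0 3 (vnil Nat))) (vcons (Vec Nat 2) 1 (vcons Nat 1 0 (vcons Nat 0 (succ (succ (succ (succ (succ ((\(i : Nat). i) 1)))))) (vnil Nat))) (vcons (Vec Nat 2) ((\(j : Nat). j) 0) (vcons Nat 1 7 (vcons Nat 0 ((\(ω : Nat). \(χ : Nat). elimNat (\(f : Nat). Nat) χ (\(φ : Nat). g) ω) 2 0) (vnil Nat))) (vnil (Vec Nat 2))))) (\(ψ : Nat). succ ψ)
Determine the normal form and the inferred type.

resulting normal form:
  vcons (Vec Nat 2) 2 (vcons Nat 1 4 (vcons Nat 0 3 (vnil Nat))) (vcons (Vec Nat 2) 1 (vcons Nat 1 0 (vcons Nat 0 6 (vnil Nat))) (vcons (Vec Nat 2) 0 (vcons Nat 1 7 (vcons Nat 0 2 (vnil Nat))) (vnil (Vec Nat 2))))
type:
  Vec (Vec Nat 2) 3


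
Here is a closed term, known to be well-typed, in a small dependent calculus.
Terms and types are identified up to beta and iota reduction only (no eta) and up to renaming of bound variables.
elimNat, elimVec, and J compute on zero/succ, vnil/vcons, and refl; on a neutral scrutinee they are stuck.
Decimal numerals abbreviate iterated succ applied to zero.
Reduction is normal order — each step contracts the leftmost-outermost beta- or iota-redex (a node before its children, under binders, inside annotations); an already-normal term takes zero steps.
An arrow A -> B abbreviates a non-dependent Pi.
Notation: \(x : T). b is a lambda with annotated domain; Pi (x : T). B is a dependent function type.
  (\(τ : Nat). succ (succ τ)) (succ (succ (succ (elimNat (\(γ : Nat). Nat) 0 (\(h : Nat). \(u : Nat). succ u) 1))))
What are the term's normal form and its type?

reduced normal form:
  6
the term's type:
  Nat
observation: the first redex contracted is a beta-redex; the normal form is reached in 5 normal-order steps.


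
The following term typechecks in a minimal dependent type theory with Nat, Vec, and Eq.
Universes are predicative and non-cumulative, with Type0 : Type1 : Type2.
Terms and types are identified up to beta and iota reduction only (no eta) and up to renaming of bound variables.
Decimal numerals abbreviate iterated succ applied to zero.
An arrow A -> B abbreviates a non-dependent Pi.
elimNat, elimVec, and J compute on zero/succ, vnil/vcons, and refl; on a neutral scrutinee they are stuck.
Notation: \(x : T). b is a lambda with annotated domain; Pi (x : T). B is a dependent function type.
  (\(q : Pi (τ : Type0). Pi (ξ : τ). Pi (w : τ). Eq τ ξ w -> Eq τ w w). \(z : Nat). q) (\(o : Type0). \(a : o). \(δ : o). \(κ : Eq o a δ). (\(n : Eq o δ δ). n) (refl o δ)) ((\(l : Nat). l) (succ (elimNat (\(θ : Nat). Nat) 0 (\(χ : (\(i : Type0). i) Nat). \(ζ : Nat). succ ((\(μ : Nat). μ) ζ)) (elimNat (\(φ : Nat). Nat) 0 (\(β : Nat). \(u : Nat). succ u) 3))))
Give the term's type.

type:
  Pi (q : Type0). Pi (τ : q). Pi (ξ : q). Eq q τ ξ -> Eq q ξ ξ


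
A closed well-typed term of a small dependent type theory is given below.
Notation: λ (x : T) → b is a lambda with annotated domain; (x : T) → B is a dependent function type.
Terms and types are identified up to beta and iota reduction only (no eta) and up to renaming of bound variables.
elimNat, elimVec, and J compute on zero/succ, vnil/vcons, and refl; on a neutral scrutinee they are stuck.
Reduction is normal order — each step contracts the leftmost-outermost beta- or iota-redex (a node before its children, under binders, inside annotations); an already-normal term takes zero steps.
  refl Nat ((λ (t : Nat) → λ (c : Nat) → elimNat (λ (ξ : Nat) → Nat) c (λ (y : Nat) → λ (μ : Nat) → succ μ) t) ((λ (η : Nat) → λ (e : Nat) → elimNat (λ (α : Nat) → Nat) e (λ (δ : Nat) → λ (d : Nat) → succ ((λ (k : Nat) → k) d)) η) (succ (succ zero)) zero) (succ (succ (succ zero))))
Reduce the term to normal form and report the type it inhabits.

resulting normal form:
  refl Nat (succ (succ (succ (succ (succ zero)))))
inferred type:
  Eq Nat (succ (succ (succ (succ (succ zero))))) (succ (succ (succ (succ (succ zero)))))


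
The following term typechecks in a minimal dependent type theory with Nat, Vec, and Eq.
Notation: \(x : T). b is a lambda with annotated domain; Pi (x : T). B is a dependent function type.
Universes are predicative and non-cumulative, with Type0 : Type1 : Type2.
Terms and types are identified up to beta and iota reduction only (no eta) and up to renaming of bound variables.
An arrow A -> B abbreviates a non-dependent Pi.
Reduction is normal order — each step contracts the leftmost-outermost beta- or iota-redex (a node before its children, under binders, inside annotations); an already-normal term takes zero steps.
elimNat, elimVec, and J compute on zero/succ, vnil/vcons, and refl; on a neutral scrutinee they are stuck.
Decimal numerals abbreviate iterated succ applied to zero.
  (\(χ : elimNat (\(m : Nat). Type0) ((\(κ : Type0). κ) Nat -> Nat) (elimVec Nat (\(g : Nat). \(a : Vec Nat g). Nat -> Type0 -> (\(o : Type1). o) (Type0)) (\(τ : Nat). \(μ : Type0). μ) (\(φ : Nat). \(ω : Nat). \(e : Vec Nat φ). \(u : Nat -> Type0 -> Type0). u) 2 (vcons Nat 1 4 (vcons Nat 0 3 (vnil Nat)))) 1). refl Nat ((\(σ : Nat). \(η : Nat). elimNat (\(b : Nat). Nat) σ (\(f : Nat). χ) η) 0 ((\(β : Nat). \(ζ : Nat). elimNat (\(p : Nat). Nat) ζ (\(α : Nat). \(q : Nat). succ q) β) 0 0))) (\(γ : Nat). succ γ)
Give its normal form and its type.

reduced normal form:
  refl Nat 0
type:
  Eq Nat 0 0
observation: contracting a beta-redex first, the term normalizes in 7 steps.


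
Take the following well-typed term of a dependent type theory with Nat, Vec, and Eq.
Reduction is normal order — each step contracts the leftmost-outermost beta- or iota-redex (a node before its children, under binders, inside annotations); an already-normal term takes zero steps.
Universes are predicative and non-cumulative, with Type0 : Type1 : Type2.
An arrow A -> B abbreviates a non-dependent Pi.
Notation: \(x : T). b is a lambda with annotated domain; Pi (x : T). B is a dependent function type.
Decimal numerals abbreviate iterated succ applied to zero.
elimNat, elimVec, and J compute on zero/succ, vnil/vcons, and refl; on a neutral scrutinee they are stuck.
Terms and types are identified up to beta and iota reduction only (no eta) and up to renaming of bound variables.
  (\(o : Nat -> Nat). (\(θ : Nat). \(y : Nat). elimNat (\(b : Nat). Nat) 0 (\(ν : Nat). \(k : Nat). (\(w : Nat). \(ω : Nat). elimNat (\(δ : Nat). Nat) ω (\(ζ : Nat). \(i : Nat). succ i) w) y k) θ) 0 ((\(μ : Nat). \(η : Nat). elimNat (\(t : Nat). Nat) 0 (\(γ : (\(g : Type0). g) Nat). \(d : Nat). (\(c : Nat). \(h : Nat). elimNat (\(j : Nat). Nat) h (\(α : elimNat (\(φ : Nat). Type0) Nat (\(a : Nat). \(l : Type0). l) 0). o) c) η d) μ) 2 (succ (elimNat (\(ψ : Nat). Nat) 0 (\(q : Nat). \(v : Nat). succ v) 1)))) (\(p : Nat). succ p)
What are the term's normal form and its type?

reduced normal form:
  0
inferred type:
  Nat
observation: the leftmost-outermost redex is a beta-redex, and normalization takes 4 steps.


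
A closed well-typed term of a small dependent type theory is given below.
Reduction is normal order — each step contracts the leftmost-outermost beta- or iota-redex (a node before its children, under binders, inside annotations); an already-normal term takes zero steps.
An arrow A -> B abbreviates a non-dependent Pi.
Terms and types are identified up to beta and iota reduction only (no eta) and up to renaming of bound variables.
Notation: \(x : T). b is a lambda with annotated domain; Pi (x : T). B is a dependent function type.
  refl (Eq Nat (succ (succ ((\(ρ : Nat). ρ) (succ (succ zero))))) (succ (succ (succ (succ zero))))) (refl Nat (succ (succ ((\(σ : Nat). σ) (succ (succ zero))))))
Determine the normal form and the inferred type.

normal form:
  refl (Eq Nat (succ (succ (succ (succ zero)))) (succ (succ (succ (succ zero))))) (refl Nat (succ (succ (succ (succ zero)))))
the term's type:
  Eq (Eq Nat (succ (succ (succ (succ zero)))) (succ (succ (succ (succ zero))))) (refl Nat (succ (succ (succ (succ zero))))) (refl Nat (succ (succ (succ (succ zero)))))


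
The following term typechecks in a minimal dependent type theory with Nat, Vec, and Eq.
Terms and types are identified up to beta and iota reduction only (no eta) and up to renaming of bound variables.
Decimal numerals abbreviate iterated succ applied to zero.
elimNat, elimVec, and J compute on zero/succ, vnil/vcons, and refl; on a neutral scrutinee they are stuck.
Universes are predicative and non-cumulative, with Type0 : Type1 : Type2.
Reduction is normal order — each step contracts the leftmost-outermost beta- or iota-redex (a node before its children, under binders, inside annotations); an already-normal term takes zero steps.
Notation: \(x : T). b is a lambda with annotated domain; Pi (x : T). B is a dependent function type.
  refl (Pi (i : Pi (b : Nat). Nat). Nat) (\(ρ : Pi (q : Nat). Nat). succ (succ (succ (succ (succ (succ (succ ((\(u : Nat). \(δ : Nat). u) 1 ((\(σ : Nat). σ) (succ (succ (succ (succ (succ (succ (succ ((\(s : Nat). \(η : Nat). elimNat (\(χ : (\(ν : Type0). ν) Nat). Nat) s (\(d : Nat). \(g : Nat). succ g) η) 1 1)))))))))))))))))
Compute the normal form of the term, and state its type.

normal form:
  refl (Pi (i : Pi (b : Nat). Nat). Nat) (\(ρ : Pi (q : Nat). Nat). 8)
the term's type:
  Eq (Pi (i : Pi (b : Nat). Nat). Nat) (\(ρ : Pi (q : Nat). Nat). 8) (\(u : Pi (δ : Nat). Nat). 8)
observation: the leftmost-outermost redex is a beta-redex, and normalization takes 2 steps.
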